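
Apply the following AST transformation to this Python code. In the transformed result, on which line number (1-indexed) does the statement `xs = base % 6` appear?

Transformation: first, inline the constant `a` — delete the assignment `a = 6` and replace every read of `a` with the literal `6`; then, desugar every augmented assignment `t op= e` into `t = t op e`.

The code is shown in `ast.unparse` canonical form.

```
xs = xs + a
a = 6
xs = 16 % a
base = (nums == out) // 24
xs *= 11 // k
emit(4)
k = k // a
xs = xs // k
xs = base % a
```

Transformed code:
xs = xs + 6
xs = 16 % 6
base = (nums == out) // 24
xs = xs * (11 // k)
emit(4)
k = k // 6
xs = xs // k
xs = base % 6

8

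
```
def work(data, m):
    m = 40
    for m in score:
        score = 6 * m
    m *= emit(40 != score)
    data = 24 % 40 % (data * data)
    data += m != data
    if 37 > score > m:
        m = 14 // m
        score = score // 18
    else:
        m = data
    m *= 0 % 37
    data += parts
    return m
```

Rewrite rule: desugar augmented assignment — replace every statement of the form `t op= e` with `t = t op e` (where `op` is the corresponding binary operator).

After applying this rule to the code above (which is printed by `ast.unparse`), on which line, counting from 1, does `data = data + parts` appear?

14

Transformed code:
def work(data, m):
    m = 40
    for m in score:
        score = 6 * m
    m = m * emit(40 != score)
    data = 24 % 40 % (data * data)
    data = data + (m != data)
    if 37 > score > m:
        m = 14 // m
        score = score // 18
    else:
        m = data
    m = m * (0 % 37)
    data = data + parts
    return m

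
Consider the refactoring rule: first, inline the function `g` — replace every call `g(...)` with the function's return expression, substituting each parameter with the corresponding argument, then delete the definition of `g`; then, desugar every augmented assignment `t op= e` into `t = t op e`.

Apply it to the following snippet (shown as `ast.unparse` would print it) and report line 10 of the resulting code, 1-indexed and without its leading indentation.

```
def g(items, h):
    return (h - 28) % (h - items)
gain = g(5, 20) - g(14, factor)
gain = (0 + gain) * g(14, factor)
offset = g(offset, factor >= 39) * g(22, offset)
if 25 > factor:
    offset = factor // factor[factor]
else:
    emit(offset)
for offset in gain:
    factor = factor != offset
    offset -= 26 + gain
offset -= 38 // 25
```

offset = offset - (26 + gain)

Transformed code:
gain = (20 - 28) % (20 - 5) - (factor - 28) % (factor - 14)
gain = (0 + gain) * ((factor - 28) % (factor - 14))
offset = ((factor >= 39) - 28) % ((factor >= 39) - offset) * ((offset - 28) % (offset - 22))
if 25 > factor:
    offset = factor // factor[factor]
else:
    emit(offset)
for offset in gain:
    factor = factor != offset
    offset = offset - (26 + gain)
offset = offset - 38 // 25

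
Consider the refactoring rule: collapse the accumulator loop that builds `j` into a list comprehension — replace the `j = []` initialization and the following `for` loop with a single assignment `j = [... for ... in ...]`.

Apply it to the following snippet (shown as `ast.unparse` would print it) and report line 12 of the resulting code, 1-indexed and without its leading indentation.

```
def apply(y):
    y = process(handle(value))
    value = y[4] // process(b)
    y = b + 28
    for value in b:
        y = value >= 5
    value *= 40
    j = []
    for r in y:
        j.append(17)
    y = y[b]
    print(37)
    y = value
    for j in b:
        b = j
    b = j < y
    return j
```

for j in b:

Transformed code:
def apply(y):
    y = process(handle(value))
    value = y[4] // process(b)
    y = b + 28
    for value in b:
        y = value >= 5
    value *= 40
    j = [17 for r in y]
    y = y[b]
    print(37)
    y = value
    for j in b:
        b = j
    b = j < y
    return j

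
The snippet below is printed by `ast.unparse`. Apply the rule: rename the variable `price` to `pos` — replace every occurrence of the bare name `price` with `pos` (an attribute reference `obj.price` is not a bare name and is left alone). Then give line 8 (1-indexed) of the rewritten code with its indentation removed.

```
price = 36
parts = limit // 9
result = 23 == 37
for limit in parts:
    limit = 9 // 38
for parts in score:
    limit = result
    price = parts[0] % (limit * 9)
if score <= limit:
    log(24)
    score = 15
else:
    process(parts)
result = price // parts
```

pos = parts[0] % (limit * 9)

Transformed code:
pos = 36
parts = limit // 9
result = 23 == 37
for limit in parts:
    limit = 9 // 38
for parts in score:
    limit = result
    pos = parts[0] % (limit * 9)
if score <= limit:
    log(24)
    score = 15
else:
    process(parts)
result = pos // parts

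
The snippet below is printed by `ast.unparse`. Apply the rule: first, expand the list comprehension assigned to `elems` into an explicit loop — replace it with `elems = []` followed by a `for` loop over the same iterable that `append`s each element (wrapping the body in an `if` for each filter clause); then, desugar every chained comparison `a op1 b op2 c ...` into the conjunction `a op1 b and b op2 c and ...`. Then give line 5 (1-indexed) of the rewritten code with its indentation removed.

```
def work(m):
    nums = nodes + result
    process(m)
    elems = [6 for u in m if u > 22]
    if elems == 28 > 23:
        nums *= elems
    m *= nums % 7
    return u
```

for u in m:

Transformed code:
def work(m):
    nums = nodes + result
    process(m)
    elems = []
    for u in m:
        if u > 22:
            elems.append(6)
    if elems == 28 and 28 > 23:
        nums *= elems
    m *= nums % 7
    return u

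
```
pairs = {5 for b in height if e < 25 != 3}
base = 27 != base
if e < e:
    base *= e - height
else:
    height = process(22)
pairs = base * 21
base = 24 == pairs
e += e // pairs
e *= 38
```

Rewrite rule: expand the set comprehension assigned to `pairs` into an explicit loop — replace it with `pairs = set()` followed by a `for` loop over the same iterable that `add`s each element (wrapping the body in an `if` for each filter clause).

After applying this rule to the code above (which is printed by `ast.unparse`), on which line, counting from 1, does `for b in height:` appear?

2

Transformed code:
pairs = set()
for b in height:
    if e < 25 != 3:
        pairs.add(5)
base = 27 != base
if e < e:
    base *= e - height
else:
    height = process(22)
pairs = base * 21
base = 24 == pairs
e += e // pairs
e *= 38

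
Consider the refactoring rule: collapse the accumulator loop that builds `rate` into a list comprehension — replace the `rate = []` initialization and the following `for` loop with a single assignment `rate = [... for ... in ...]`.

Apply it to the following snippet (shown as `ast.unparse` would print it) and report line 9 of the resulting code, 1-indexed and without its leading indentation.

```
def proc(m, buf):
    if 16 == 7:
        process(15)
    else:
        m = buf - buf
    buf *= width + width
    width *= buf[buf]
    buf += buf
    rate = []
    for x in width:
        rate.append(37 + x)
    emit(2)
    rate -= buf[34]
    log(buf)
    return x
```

Transformed code:
def proc(m, buf):
    if 16 == 7:
        process(15)
    else:
        m = buf - buf
    buf *= width + width
    width *= buf[buf]
    buf += buf
    rate = [37 + x for x in width]
    emit(2)
    rate -= buf[34]
    log(buf)
    return x

rate = [37 + x for x in width]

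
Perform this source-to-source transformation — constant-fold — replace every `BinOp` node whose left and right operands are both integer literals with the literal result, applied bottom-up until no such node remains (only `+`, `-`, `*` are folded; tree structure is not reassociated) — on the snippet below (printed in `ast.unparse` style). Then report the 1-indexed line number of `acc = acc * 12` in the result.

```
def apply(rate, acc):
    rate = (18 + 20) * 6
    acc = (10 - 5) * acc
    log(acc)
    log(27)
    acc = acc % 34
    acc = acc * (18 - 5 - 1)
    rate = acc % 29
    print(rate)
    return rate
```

7

Transformed code:
def apply(rate, acc):
    rate = 228
    acc = 5 * acc
    log(acc)
    log(27)
    acc = acc % 34
    acc = acc * 12
    rate = acc % 29
    print(rate)
    return rate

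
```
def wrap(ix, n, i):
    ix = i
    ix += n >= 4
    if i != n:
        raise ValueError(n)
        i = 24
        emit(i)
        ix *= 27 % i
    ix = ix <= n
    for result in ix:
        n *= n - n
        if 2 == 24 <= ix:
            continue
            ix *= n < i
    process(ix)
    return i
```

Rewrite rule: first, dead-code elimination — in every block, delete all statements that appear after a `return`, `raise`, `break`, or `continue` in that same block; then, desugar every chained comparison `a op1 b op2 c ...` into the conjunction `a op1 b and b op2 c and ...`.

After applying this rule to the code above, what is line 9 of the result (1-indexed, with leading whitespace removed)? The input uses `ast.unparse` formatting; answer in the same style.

Transformed code:
def wrap(ix, n, i):
    ix = i
    ix += n >= 4
    if i != n:
        raise ValueError(n)
    ix = ix <= n
    for result in ix:
        n *= n - n
        if 2 == 24 and 24 <= ix:
            continue
    process(ix)
    return i

if 2 == 24 and 24 <= ix:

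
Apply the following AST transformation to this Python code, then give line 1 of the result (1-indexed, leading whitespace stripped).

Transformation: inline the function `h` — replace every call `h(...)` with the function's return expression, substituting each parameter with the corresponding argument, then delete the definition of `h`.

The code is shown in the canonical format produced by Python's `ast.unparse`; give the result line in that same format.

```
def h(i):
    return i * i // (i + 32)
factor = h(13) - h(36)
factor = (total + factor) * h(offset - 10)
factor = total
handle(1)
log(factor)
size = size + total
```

factor = 13 * 13 // (13 + 32) - 36 * 36 // (36 + 32)

Transformed code:
factor = 13 * 13 // (13 + 32) - 36 * 36 // (36 + 32)
factor = (total + factor) * ((offset - 10) * (offset - 10) // (offset - 10 + 32))
factor = total
handle(1)
log(factor)
size = size + total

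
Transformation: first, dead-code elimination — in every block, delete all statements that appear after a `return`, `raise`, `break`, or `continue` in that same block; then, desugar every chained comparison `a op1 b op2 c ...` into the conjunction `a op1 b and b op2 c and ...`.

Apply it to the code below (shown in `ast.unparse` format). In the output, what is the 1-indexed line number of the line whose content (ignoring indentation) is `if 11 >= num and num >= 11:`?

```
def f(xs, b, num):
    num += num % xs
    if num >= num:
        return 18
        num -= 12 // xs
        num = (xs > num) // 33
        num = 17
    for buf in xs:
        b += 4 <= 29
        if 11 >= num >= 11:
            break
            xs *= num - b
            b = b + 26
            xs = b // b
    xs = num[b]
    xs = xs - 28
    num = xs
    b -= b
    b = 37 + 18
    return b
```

7

Transformed code:
def f(xs, b, num):
    num += num % xs
    if num >= num:
        return 18
    for buf in xs:
        b += 4 <= 29
        if 11 >= num and num >= 11:
            break
    xs = num[b]
    xs = xs - 28
    num = xs
    b -= b
    b = 37 + 18
    return b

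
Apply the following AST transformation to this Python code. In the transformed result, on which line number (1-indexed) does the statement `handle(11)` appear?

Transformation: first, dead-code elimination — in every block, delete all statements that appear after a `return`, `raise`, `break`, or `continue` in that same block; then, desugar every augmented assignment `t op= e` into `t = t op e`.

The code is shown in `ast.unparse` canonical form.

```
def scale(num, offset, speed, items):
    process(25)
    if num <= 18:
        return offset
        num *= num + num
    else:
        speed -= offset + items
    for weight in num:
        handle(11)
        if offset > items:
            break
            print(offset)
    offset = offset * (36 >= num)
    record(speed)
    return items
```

Transformed code:
def scale(num, offset, speed, items):
    process(25)
    if num <= 18:
        return offset
    else:
        speed = speed - (offset + items)
    for weight in num:
        handle(11)
        if offset > items:
            break
    offset = offset * (36 >= num)
    record(speed)
    return items

8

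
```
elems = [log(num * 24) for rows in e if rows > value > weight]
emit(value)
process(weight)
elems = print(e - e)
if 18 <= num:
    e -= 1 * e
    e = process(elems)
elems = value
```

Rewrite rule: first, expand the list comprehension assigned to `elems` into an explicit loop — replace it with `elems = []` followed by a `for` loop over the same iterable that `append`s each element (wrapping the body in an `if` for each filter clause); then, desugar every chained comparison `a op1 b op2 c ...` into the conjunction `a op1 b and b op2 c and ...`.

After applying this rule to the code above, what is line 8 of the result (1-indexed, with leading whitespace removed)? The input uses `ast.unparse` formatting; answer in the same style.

Transformed code:
elems = []
for rows in e:
    if rows > value and value > weight:
        elems.append(log(num * 24))
emit(value)
process(weight)
elems = print(e - e)
if 18 <= num:
    e -= 1 * e
    e = process(elems)
elems = value

if 18 <= num:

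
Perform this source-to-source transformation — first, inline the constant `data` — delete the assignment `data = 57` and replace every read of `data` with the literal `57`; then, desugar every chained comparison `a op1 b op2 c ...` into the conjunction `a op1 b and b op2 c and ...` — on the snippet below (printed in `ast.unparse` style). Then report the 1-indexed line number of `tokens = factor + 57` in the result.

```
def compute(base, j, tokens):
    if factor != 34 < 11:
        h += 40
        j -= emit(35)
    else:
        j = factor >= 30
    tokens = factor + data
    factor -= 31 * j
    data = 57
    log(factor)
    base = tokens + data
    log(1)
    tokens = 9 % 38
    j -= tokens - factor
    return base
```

Transformed code:
def compute(base, j, tokens):
    if factor != 34 and 34 < 11:
        h += 40
        j -= emit(35)
    else:
        j = factor >= 30
    tokens = factor + 57
    factor -= 31 * j
    log(factor)
    base = tokens + 57
    log(1)
    tokens = 9 % 38
    j -= tokens - factor
    return base

7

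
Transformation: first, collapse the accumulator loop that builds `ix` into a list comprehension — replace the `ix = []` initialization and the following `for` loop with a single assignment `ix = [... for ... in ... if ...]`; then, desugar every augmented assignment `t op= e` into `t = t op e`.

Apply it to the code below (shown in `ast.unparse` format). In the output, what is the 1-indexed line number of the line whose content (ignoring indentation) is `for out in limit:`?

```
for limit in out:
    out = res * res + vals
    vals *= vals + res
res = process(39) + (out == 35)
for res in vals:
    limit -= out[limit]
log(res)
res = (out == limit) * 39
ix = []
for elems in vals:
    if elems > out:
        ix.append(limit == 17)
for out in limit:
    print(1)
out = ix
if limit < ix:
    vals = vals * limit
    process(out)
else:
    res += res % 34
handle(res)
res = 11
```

Transformed code:
for limit in out:
    out = res * res + vals
    vals = vals * (vals + res)
res = process(39) + (out == 35)
for res in vals:
    limit = limit - out[limit]
log(res)
res = (out == limit) * 39
ix = [limit == 17 for elems in vals if elems > out]
for out in limit:
    print(1)
out = ix
if limit < ix:
    vals = vals * limit
    process(out)
else:
    res = res + res % 34
handle(res)
res = 11

10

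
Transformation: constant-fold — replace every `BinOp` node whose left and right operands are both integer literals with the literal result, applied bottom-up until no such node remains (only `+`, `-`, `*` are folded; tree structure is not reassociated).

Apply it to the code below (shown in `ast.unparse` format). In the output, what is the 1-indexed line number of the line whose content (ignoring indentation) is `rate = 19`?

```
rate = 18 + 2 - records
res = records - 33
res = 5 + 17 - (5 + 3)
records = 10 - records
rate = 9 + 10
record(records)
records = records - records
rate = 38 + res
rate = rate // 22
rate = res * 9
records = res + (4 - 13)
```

Transformed code:
rate = 20 - records
res = records - 33
res = 14
records = 10 - records
rate = 19
record(records)
records = records - records
rate = 38 + res
rate = rate // 22
rate = res * 9
records = res + -9

5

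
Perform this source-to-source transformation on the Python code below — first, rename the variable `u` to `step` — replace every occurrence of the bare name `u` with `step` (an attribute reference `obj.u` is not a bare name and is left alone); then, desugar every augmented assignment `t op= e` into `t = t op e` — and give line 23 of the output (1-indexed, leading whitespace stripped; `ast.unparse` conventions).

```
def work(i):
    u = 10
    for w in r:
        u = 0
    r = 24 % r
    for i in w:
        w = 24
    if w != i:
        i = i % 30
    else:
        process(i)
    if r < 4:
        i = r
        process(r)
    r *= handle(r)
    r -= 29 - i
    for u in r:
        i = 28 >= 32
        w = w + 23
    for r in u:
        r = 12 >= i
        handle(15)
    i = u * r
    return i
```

Transformed code:
def work(i):
    step = 10
    for w in r:
        step = 0
    r = 24 % r
    for i in w:
        w = 24
    if w != i:
        i = i % 30
    else:
        process(i)
    if r < 4:
        i = r
        process(r)
    r = r * handle(r)
    r = r - (29 - i)
    for step in r:
        i = 28 >= 32
        w = w + 23
    for r in step:
        r = 12 >= i
        handle(15)
    i = step * r
    return i

i = step * r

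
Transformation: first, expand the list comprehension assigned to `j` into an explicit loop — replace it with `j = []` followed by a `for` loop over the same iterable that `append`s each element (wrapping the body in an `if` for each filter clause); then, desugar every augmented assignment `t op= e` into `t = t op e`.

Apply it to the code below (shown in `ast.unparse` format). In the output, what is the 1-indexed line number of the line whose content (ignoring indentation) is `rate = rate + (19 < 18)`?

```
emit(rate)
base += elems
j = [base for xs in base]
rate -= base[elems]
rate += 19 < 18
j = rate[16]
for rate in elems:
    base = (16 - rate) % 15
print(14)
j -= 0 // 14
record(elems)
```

7

Transformed code:
emit(rate)
base = base + elems
j = []
for xs in base:
    j.append(base)
rate = rate - base[elems]
rate = rate + (19 < 18)
j = rate[16]
for rate in elems:
    base = (16 - rate) % 15
print(14)
j = j - 0 // 14
record(elems)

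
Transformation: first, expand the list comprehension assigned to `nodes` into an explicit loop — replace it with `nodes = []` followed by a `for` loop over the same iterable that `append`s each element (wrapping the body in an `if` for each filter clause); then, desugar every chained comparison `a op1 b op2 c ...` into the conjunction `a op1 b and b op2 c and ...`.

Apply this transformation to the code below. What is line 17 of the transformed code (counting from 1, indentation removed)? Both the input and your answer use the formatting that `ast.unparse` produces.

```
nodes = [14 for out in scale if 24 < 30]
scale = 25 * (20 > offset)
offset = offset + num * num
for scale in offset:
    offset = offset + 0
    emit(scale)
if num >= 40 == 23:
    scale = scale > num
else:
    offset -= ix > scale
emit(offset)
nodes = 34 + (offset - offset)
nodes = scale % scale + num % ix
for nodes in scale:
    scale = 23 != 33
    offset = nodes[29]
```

Transformed code:
nodes = []
for out in scale:
    if 24 < 30:
        nodes.append(14)
scale = 25 * (20 > offset)
offset = offset + num * num
for scale in offset:
    offset = offset + 0
    emit(scale)
if num >= 40 and 40 == 23:
    scale = scale > num
else:
    offset -= ix > scale
emit(offset)
nodes = 34 + (offset - offset)
nodes = scale % scale + num % ix
for nodes in scale:
    scale = 23 != 33
    offset = nodes[29]

for nodes in scale:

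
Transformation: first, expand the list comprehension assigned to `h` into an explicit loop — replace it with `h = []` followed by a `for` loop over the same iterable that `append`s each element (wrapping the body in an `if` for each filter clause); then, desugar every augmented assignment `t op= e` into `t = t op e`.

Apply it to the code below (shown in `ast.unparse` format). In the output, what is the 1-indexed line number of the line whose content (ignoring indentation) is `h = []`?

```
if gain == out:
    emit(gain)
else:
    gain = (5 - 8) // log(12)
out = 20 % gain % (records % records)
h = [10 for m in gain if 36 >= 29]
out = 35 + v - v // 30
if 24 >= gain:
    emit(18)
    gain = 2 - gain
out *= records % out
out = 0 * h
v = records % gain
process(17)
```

Transformed code:
if gain == out:
    emit(gain)
else:
    gain = (5 - 8) // log(12)
out = 20 % gain % (records % records)
h = []
for m in gain:
    if 36 >= 29:
        h.append(10)
out = 35 + v - v // 30
if 24 >= gain:
    emit(18)
    gain = 2 - gain
out = out * (records % out)
out = 0 * h
v = records % gain
process(17)

6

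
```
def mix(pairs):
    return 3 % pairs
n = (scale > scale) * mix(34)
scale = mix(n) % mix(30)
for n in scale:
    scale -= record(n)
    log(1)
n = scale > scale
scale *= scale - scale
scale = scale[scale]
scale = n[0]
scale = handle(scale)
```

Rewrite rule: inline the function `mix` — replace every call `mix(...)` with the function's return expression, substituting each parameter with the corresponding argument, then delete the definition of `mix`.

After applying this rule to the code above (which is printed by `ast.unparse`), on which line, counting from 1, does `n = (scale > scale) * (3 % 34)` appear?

1

Transformed code:
n = (scale > scale) * (3 % 34)
scale = 3 % n % (3 % 30)
for n in scale:
    scale -= record(n)
    log(1)
n = scale > scale
scale *= scale - scale
scale = scale[scale]
scale = n[0]
scale = handle(scale)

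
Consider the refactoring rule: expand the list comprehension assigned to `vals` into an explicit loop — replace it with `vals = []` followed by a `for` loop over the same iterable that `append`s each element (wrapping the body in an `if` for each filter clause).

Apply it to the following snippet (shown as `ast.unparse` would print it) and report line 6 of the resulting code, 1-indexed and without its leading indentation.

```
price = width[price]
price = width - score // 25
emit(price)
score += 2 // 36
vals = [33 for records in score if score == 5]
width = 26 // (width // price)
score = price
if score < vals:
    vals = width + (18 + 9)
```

for records in score:

Transformed code:
price = width[price]
price = width - score // 25
emit(price)
score += 2 // 36
vals = []
for records in score:
    if score == 5:
        vals.append(33)
width = 26 // (width // price)
score = price
if score < vals:
    vals = width + (18 + 9)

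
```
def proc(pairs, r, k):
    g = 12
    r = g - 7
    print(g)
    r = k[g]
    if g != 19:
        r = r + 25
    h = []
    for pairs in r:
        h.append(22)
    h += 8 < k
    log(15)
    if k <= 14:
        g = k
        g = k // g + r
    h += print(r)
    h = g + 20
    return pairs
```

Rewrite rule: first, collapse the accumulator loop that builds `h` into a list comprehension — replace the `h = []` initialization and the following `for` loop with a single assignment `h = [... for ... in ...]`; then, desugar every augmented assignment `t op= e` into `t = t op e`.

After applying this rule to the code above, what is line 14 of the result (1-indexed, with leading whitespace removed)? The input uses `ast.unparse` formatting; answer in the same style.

h = h + print(r)

Transformed code:
def proc(pairs, r, k):
    g = 12
    r = g - 7
    print(g)
    r = k[g]
    if g != 19:
        r = r + 25
    h = [22 for pairs in r]
    h = h + (8 < k)
    log(15)
    if k <= 14:
        g = k
        g = k // g + r
    h = h + print(r)
    h = g + 20
    return pairs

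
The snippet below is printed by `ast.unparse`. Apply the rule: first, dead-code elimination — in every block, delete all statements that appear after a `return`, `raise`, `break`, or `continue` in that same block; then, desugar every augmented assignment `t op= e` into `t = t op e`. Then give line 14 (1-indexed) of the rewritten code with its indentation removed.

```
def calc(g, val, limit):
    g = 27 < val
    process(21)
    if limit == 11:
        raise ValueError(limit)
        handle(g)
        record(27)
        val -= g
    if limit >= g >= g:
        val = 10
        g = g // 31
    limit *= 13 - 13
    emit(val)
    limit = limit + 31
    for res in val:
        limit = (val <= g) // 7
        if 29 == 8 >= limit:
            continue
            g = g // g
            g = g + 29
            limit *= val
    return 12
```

if 29 == 8 >= limit:

Transformed code:
def calc(g, val, limit):
    g = 27 < val
    process(21)
    if limit == 11:
        raise ValueError(limit)
    if limit >= g >= g:
        val = 10
        g = g // 31
    limit = limit * (13 - 13)
    emit(val)
    limit = limit + 31
    for res in val:
        limit = (val <= g) // 7
        if 29 == 8 >= limit:
            continue
    return 12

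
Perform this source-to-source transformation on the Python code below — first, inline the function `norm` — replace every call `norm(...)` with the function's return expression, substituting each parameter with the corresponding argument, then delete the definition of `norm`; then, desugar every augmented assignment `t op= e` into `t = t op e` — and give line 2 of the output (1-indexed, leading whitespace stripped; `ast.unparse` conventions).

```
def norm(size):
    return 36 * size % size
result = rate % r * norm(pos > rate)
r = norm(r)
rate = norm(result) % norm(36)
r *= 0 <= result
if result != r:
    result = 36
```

Transformed code:
result = rate % r * (36 * (pos > rate) % (pos > rate))
r = 36 * r % r
rate = 36 * result % result % (36 * 36 % 36)
r = r * (0 <= result)
if result != r:
    result = 36

r = 36 * r % r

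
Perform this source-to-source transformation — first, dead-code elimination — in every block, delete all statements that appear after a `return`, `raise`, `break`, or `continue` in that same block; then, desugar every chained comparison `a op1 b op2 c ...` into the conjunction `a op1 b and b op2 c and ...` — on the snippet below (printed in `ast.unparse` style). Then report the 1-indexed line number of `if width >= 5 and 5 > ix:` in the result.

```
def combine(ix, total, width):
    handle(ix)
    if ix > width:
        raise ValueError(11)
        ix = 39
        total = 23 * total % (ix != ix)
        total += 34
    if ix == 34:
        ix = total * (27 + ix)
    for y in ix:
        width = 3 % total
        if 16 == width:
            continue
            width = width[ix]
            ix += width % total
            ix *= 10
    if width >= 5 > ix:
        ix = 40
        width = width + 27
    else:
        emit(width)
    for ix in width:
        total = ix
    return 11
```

11

Transformed code:
def combine(ix, total, width):
    handle(ix)
    if ix > width:
        raise ValueError(11)
    if ix == 34:
        ix = total * (27 + ix)
    for y in ix:
        width = 3 % total
        if 16 == width:
            continue
    if width >= 5 and 5 > ix:
        ix = 40
        width = width + 27
    else:
        emit(width)
    for ix in width:
        total = ix
    return 11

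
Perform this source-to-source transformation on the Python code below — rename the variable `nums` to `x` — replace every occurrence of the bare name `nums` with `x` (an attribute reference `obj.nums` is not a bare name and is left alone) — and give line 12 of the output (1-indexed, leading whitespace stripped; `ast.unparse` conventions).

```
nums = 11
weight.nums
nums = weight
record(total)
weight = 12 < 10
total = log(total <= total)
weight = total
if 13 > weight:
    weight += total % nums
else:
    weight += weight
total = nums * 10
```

total = x * 10

Transformed code:
x = 11
weight.nums
x = weight
record(total)
weight = 12 < 10
total = log(total <= total)
weight = total
if 13 > weight:
    weight += total % x
else:
    weight += weight
total = x * 10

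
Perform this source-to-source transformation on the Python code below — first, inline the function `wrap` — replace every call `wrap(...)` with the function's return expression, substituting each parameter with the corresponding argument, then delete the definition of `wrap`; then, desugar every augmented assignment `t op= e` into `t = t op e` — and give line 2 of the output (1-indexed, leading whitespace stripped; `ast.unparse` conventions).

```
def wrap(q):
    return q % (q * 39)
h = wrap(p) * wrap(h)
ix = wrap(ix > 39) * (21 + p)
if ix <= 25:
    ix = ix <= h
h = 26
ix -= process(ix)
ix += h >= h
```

ix = (ix > 39) % ((ix > 39) * 39) * (21 + p)

Transformed code:
h = p % (p * 39) * (h % (h * 39))
ix = (ix > 39) % ((ix > 39) * 39) * (21 + p)
if ix <= 25:
    ix = ix <= h
h = 26
ix = ix - process(ix)
ix = ix + (h >= h)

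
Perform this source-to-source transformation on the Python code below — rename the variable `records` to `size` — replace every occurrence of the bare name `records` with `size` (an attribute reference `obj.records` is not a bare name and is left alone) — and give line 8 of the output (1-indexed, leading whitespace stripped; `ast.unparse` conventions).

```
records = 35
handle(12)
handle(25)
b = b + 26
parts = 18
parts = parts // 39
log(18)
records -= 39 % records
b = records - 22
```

Transformed code:
size = 35
handle(12)
handle(25)
b = b + 26
parts = 18
parts = parts // 39
log(18)
size -= 39 % size
b = size - 22

size -= 39 % size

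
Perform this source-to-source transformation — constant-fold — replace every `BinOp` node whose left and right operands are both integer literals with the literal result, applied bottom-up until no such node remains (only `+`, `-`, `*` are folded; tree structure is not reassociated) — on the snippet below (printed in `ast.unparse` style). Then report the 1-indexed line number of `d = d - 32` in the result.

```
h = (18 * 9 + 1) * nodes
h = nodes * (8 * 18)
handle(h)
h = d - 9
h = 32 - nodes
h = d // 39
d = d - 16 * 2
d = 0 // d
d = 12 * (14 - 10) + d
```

Transformed code:
h = 163 * nodes
h = nodes * 144
handle(h)
h = d - 9
h = 32 - nodes
h = d // 39
d = d - 32
d = 0 // d
d = 48 + d

7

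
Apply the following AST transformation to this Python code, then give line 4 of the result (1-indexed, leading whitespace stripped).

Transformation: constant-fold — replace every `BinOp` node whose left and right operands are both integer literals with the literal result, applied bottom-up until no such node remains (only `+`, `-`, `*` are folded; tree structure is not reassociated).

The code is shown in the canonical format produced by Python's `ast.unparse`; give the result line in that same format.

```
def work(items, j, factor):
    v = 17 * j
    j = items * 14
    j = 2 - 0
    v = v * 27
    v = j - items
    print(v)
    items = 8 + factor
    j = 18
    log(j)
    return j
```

Transformed code:
def work(items, j, factor):
    v = 17 * j
    j = items * 14
    j = 2
    v = v * 27
    v = j - items
    print(v)
    items = 8 + factor
    j = 18
    log(j)
    return j

j = 2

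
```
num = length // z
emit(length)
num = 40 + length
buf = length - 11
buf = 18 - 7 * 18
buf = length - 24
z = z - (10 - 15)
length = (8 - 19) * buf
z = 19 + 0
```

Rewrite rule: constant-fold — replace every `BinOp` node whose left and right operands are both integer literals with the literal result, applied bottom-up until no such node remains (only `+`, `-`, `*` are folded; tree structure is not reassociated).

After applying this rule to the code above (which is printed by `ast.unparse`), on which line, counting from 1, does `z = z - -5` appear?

7

Transformed code:
num = length // z
emit(length)
num = 40 + length
buf = length - 11
buf = -108
buf = length - 24
z = z - -5
length = -11 * buf
z = 19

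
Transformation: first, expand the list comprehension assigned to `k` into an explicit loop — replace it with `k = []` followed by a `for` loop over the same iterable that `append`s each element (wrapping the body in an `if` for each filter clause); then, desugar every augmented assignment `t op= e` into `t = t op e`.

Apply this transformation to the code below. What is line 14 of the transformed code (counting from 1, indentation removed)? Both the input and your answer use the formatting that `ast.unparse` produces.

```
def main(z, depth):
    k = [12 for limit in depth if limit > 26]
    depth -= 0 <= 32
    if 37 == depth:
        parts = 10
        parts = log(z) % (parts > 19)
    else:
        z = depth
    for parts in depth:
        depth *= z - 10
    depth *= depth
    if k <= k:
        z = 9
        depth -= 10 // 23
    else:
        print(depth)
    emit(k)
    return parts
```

depth = depth * depth

Transformed code:
def main(z, depth):
    k = []
    for limit in depth:
        if limit > 26:
            k.append(12)
    depth = depth - (0 <= 32)
    if 37 == depth:
        parts = 10
        parts = log(z) % (parts > 19)
    else:
        z = depth
    for parts in depth:
        depth = depth * (z - 10)
    depth = depth * depth
    if k <= k:
        z = 9
        depth = depth - 10 // 23
    else:
        print(depth)
    emit(k)
    return parts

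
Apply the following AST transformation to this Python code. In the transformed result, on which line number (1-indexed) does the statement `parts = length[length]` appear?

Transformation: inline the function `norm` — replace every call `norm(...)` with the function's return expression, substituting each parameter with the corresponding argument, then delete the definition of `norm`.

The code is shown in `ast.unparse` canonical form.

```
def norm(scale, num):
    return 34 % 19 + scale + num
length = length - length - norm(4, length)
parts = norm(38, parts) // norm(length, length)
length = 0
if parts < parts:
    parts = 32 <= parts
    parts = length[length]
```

6

Transformed code:
length = length - length - (34 % 19 + 4 + length)
parts = (34 % 19 + 38 + parts) // (34 % 19 + length + length)
length = 0
if parts < parts:
    parts = 32 <= parts
    parts = length[length]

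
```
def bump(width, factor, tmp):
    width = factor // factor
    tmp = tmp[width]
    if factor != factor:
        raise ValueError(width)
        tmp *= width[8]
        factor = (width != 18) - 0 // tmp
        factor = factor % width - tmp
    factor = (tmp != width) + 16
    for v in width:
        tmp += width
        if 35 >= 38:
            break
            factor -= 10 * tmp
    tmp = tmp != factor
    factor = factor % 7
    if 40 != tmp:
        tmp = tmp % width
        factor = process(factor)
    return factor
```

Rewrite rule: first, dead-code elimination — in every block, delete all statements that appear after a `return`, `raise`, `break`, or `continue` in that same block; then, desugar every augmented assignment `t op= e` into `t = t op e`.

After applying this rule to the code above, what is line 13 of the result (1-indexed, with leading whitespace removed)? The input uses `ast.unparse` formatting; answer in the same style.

if 40 != tmp:

Transformed code:
def bump(width, factor, tmp):
    width = factor // factor
    tmp = tmp[width]
    if factor != factor:
        raise ValueError(width)
    factor = (tmp != width) + 16
    for v in width:
        tmp = tmp + width
        if 35 >= 38:
            break
    tmp = tmp != factor
    factor = factor % 7
    if 40 != tmp:
        tmp = tmp % width
        factor = process(factor)
    return factor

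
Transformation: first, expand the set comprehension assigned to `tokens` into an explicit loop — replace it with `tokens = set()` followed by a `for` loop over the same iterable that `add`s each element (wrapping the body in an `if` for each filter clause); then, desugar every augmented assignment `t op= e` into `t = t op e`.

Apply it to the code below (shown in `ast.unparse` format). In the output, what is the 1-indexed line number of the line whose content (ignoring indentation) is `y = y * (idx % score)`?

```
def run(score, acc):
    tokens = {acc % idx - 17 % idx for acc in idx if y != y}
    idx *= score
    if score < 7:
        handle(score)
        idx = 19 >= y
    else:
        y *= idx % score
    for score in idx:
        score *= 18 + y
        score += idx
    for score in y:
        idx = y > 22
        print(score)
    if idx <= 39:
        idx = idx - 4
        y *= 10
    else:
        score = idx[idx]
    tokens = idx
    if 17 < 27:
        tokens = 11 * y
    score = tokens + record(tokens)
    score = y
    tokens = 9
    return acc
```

Transformed code:
def run(score, acc):
    tokens = set()
    for acc in idx:
        if y != y:
            tokens.add(acc % idx - 17 % idx)
    idx = idx * score
    if score < 7:
        handle(score)
        idx = 19 >= y
    else:
        y = y * (idx % score)
    for score in idx:
        score = score * (18 + y)
        score = score + idx
    for score in y:
        idx = y > 22
        print(score)
    if idx <= 39:
        idx = idx - 4
        y = y * 10
    else:
        score = idx[idx]
    tokens = idx
    if 17 < 27:
        tokens = 11 * y
    score = tokens + record(tokens)
    score = y
    tokens = 9
    return acc

11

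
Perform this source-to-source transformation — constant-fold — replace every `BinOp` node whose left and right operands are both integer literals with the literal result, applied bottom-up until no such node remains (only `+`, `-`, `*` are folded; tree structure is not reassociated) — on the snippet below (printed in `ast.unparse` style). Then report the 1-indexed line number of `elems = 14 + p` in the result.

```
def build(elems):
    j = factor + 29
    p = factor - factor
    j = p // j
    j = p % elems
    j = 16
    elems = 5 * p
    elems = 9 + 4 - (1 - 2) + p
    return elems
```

Transformed code:
def build(elems):
    j = factor + 29
    p = factor - factor
    j = p // j
    j = p % elems
    j = 16
    elems = 5 * p
    elems = 14 + p
    return elems

8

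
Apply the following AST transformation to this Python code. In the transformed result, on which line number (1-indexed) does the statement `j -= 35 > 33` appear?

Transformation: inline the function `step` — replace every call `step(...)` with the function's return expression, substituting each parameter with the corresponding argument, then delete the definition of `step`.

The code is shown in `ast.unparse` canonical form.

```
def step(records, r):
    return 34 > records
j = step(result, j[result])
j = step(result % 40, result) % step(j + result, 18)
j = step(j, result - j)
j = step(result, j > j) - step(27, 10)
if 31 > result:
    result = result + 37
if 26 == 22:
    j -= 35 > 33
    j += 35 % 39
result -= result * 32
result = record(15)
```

8

Transformed code:
j = 34 > result
j = (34 > result % 40) % (34 > j + result)
j = 34 > j
j = (34 > result) - (34 > 27)
if 31 > result:
    result = result + 37
if 26 == 22:
    j -= 35 > 33
    j += 35 % 39
result -= result * 32
result = record(15)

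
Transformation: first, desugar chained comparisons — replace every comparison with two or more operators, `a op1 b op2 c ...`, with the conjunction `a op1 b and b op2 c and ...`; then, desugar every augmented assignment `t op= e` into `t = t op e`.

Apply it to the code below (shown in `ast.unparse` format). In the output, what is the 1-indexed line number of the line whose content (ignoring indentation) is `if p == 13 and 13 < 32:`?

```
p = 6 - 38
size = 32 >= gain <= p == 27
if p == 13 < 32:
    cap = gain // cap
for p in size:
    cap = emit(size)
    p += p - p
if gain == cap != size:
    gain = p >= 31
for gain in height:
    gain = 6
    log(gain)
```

Transformed code:
p = 6 - 38
size = 32 >= gain and gain <= p and (p == 27)
if p == 13 and 13 < 32:
    cap = gain // cap
for p in size:
    cap = emit(size)
    p = p + (p - p)
if gain == cap and cap != size:
    gain = p >= 31
for gain in height:
    gain = 6
    log(gain)

3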